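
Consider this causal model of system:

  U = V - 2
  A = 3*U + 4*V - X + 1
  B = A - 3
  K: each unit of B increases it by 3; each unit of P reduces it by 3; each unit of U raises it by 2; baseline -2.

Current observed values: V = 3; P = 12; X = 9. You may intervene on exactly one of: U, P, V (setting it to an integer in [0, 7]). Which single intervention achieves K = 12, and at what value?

Intervening on U: K = 11*U - 35. Reaching 12 requires U = 47/11, not an integer.
Intervening on P: with other inputs at their observed values, K = -3*P + 12. Solving for 12 gives P = 0, within [0, 7].
Intervening on V: K = 23*V - 93. Reaching 12 requires V = 105/23, not an integer.

set P = 0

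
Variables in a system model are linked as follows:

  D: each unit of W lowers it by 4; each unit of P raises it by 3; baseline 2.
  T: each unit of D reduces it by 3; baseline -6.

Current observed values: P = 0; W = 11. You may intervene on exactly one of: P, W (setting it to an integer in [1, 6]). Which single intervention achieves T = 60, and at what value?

Intervening on P: T = -9*P + 120. Reaching 60 requires P = 20/3, not an integer.
Intervening on W: with other inputs at their observed values, T = 12*W - 12. Solving for 60 gives W = 6, within [1, 6].

set W = 6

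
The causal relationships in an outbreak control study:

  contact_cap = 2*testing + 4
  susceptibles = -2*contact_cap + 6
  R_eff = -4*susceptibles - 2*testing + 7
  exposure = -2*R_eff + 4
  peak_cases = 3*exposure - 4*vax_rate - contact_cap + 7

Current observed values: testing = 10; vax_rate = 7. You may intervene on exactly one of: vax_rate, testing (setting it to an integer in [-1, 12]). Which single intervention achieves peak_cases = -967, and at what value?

set vax_rate = 8

Intervening on vax_rate: with other inputs at their observed values, peak_cases = -4*vax_rate - 935. Solving for -967 gives vax_rate = 8, within [-1, 12].
Intervening on testing: peak_cases = -86*testing - 103. Reaching -967 requires testing = 432/43, not an integer.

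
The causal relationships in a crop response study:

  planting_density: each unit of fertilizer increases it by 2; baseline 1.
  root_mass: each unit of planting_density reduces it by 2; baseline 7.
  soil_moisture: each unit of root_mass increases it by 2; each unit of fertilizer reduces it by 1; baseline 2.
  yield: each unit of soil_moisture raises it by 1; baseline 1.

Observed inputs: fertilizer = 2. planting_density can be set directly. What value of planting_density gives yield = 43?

Intervening on planting_density fixes its value directly, overriding its dependence on fertilizer.
Substituting into the soil_moisture equation gives soil_moisture = -4*planting_density + 14.
This gives yield = -4*planting_density + 15.
Solve -4*planting_density + 15 = 43: planting_density = (43 - 15) / -4 = -7.

planting_density = -7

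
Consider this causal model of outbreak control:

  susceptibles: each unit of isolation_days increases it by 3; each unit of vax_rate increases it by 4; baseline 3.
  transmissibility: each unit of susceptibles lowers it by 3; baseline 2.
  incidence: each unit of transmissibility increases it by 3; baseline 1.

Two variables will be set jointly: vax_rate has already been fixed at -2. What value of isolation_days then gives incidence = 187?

With vax_rate held at -2:
Substituting into the susceptibles equation gives susceptibles = 3*isolation_days - 5.
Substituting into the transmissibility equation gives transmissibility = -9*isolation_days + 17.
Substituting into the incidence equation gives incidence = -27*isolation_days + 52.
Solve -27*isolation_days + 52 = 187: isolation_days = (187 - 52) / -27 = -5.

isolation_days = -5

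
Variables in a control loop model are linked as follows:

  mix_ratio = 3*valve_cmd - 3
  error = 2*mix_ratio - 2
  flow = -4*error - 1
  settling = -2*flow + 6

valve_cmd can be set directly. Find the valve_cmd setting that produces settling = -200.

Substituting into the error equation gives error = 6*valve_cmd - 8.
Substituting into the flow equation gives flow = -24*valve_cmd + 31.
This gives settling = 48*valve_cmd - 56.
Solve 48*valve_cmd - 56 = -200: valve_cmd = (-200 + 56) / 48 = -3.

valve_cmd = -3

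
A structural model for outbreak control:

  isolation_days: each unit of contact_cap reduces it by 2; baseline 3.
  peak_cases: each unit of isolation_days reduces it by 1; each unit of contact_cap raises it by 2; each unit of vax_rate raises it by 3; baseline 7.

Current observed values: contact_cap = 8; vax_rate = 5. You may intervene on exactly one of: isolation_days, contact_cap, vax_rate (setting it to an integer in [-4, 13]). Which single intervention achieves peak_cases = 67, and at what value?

set contact_cap = 12

Intervening on isolation_days: peak_cases = -isolation_days + 38. Reaching 67 requires isolation_days = -29, outside [-4, 13].
Intervening on contact_cap: with other inputs at their observed values, peak_cases = 4*contact_cap + 19. Solving for 67 gives contact_cap = 12, within [-4, 13].
Intervening on vax_rate: peak_cases = 3*vax_rate + 36. Reaching 67 requires vax_rate = 31/3, not an integer.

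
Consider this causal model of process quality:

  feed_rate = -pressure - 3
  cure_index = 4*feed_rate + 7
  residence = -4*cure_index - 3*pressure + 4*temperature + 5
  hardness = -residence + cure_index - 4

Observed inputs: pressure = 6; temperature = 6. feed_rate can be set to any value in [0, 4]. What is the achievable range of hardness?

Intervening on feed_rate fixes its value directly, overriding its dependence on pressure.
Substituting into the residence equation gives residence = -16*feed_rate - 17.
Substituting into the hardness equation gives hardness = 20*feed_rate + 20.
Linear in feed_rate, so extremes are at the endpoints: feed_rate = 0 gives hardness = 20; feed_rate = 4 gives hardness = 100.

20 to 100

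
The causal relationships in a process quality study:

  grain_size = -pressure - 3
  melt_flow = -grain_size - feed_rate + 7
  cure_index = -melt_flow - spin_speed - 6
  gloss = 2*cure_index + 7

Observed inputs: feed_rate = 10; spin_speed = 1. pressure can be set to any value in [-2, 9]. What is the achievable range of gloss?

-25 to -3

Substituting into the melt_flow equation gives melt_flow = pressure.
cure_index becomes -pressure - 7.
gloss becomes -2*pressure - 7.
Linear in pressure, so extremes are at the endpoints: pressure = -2 gives gloss = -3; pressure = 9 gives gloss = -25.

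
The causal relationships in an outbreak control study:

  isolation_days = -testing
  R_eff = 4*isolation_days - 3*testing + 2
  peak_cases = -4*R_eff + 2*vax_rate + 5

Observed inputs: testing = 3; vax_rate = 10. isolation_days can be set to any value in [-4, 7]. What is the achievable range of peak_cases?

-59 to 117

Intervening on isolation_days fixes its value directly, overriding its dependence on testing.
Substituting into the R_eff equation gives R_eff = 4*isolation_days - 7.
peak_cases becomes -16*isolation_days + 53.
Linear in isolation_days, so extremes are at the endpoints: isolation_days = -4 gives peak_cases = 117; isolation_days = 7 gives peak_cases = -59.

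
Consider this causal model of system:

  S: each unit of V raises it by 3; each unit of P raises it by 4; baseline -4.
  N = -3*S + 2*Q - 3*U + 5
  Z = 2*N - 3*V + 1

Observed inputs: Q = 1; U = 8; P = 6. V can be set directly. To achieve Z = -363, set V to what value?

Substituting into the S equation gives S = 3*V + 20.
Substituting into the N equation gives N = -9*V - 77.
Z becomes -21*V - 153.
Solve -21*V - 153 = -363: V = (-363 + 153) / -21 = 10.

V = 10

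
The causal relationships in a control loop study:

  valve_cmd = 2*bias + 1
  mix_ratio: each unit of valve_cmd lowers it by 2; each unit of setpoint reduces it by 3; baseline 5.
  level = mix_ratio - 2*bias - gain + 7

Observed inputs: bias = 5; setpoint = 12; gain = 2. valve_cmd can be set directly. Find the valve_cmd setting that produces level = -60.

valve_cmd = 12

Intervening on valve_cmd fixes its value directly, overriding its dependence on bias.
Substituting into the mix_ratio equation gives mix_ratio = -2*valve_cmd - 31.
level becomes -2*valve_cmd - 36.
Solve -2*valve_cmd - 36 = -60: valve_cmd = (-60 + 36) / -2 = 12.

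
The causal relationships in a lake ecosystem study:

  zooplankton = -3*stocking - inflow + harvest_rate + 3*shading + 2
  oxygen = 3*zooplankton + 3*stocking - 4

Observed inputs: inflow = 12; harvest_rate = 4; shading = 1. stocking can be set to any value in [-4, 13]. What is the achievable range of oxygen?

Substituting into the zooplankton equation gives zooplankton = -3*stocking - 3.
Substituting into the oxygen equation gives oxygen = -6*stocking - 13.
Linear in stocking, so extremes are at the endpoints: stocking = -4 gives oxygen = 11; stocking = 13 gives oxygen = -91.

-91 to 11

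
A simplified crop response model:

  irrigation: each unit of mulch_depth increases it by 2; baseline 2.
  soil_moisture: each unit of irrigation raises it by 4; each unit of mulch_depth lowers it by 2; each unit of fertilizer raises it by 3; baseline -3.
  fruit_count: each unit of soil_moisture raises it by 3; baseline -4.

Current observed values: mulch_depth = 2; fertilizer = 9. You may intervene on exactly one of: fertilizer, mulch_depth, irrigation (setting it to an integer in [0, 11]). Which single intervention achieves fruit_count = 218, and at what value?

set mulch_depth = 7

Intervening on fertilizer: fruit_count = 9*fertilizer + 47. Reaching 218 requires fertilizer = 19, outside [0, 11].
Intervening on mulch_depth: with other inputs at their observed values, fruit_count = 18*mulch_depth + 92. Solving for 218 gives mulch_depth = 7, within [0, 11].
Intervening on irrigation: fruit_count = 12*irrigation + 56. Reaching 218 requires irrigation = 27/2, not an integer.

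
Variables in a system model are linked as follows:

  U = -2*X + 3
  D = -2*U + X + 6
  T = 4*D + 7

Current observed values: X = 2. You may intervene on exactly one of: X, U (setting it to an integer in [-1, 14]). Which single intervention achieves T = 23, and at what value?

set U = 2

Intervening on X: T = 20*X + 7. Reaching 23 requires X = 4/5, not an integer.
Intervening on U: with other inputs at their observed values, T = -8*U + 39. Solving for 23 gives U = 2, within [-1, 14].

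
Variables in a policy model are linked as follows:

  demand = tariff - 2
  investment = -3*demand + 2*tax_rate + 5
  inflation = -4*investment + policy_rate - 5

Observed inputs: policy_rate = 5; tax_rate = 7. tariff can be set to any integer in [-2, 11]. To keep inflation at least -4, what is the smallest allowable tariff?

tariff = 8

Substituting into the investment equation gives investment = -3*tariff + 25.
This gives inflation = 12*tariff - 100.
Require 12*tariff - 100 ≥ -4, so tariff ≥ 8.
The smallest integer in [-2, 11] satisfying this is 8.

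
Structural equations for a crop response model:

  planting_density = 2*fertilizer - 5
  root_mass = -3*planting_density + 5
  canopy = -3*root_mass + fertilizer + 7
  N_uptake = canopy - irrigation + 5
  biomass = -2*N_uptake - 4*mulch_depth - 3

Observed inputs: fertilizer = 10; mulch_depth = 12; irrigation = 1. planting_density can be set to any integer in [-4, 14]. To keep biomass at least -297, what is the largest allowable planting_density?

planting_density = 13

Intervening on planting_density fixes its value directly, overriding its dependence on fertilizer.
Substituting into the canopy equation gives canopy = 9*planting_density + 2.
This gives N_uptake = 9*planting_density + 6.
So biomass = -18*planting_density - 63.
Require -18*planting_density - 63 ≥ -297, so planting_density ≤ 13.
The largest integer in [-4, 14] satisfying this is 13.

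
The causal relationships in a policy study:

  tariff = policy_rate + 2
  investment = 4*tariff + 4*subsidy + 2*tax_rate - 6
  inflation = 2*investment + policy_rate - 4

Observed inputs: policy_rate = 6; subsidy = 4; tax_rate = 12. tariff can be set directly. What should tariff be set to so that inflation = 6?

Intervening on tariff fixes its value directly, overriding its dependence on policy_rate.
Substituting into the investment equation gives investment = 4*tariff + 34.
Substituting into the inflation equation gives inflation = 8*tariff + 70.
Solve 8*tariff + 70 = 6: tariff = (6 - 70) / 8 = -8.

tariff = -8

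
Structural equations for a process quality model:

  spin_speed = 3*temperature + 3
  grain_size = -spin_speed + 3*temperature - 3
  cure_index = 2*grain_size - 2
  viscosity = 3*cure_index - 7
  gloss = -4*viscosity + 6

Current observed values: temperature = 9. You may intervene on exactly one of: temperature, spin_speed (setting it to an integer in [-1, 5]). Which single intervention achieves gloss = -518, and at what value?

set spin_speed = 0

Intervening on temperature: the paths from temperature to gloss cancel (net effect zero), leaving gloss = 202; -518 is unreachable this way.
Intervening on spin_speed: with other inputs at their observed values, gloss = 24*spin_speed - 518. Solving for -518 gives spin_speed = 0, within [-1, 5].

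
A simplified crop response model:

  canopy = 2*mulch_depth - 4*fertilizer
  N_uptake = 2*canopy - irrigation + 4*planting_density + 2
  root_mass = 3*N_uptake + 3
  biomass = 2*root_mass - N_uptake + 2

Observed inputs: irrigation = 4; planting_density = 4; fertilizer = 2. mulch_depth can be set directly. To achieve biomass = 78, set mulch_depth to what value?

mulch_depth = 4

Substituting into the canopy equation gives canopy = 2*mulch_depth - 8.
This gives N_uptake = 4*mulch_depth - 2.
So root_mass = 12*mulch_depth - 3.
Substituting into the biomass equation gives biomass = 20*mulch_depth - 2.
Solve 20*mulch_depth - 2 = 78: mulch_depth = (78 + 2) / 20 = 4.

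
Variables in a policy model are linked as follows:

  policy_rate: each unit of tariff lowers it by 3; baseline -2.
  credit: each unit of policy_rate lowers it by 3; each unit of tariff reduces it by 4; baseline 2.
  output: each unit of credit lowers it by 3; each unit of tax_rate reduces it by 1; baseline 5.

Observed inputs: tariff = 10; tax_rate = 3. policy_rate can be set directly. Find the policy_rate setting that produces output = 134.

Intervening on policy_rate fixes its value directly, overriding its dependence on tariff.
Substituting into the credit equation gives credit = -3*policy_rate - 38.
output becomes 9*policy_rate + 116.
Solve 9*policy_rate + 116 = 134: policy_rate = (134 - 116) / 9 = 2.

policy_rate = 2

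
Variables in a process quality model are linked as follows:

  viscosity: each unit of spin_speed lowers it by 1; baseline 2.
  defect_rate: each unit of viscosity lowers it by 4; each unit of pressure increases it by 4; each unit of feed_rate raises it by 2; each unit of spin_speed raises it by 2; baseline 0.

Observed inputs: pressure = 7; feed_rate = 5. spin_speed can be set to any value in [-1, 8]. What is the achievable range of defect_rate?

24 to 78

Substituting into the defect_rate equation gives defect_rate = 6*spin_speed + 30.
Linear in spin_speed, so extremes are at the endpoints: spin_speed = -1 gives defect_rate = 24; spin_speed = 8 gives defect_rate = 78.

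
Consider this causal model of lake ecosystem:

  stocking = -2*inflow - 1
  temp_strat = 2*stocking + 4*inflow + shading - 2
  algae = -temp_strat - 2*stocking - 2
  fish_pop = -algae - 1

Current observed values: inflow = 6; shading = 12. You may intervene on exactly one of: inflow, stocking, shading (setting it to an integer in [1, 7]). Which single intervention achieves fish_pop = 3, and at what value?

Intervening on inflow: with other inputs at their observed values, fish_pop = -4*inflow + 7. Solving for 3 gives inflow = 1, within [1, 7].
Intervening on stocking: fish_pop = 4*stocking + 35. Reaching 3 requires stocking = -8, outside [1, 7].
Intervening on shading: fish_pop = shading - 29. Reaching 3 requires shading = 32, outside [1, 7].

set inflow = 1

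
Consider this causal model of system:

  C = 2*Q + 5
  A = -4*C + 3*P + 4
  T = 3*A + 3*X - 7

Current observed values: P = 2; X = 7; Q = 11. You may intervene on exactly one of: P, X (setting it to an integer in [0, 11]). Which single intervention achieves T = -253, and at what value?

set P = 5

Intervening on P: with other inputs at their observed values, T = 9*P - 298. Solving for -253 gives P = 5, within [0, 11].
Intervening on X: T = 3*X - 301. Reaching -253 requires X = 16, outside [0, 11].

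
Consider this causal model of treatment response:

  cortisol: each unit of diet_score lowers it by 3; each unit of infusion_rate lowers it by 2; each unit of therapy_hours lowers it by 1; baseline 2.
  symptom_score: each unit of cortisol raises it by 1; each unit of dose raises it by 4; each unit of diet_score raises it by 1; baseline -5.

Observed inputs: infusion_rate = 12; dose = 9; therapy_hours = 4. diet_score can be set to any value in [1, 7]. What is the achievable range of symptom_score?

-9 to 3

Substituting into the cortisol equation gives cortisol = -3*diet_score - 26.
This gives symptom_score = -2*diet_score + 5.
Linear in diet_score, so extremes are at the endpoints: diet_score = 1 gives symptom_score = 3; diet_score = 7 gives symptom_score = -9.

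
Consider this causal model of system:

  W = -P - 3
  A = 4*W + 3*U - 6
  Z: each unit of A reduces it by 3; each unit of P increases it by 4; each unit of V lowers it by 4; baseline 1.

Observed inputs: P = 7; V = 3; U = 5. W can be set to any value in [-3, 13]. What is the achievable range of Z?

Intervening on W fixes its value directly, overriding its dependence on P.
Substituting into the A equation gives A = 4*W + 9.
Substituting into the Z equation gives Z = -12*W - 10.
Linear in W, so extremes are at the endpoints: W = -3 gives Z = 26; W = 13 gives Z = -166.

-166 to 26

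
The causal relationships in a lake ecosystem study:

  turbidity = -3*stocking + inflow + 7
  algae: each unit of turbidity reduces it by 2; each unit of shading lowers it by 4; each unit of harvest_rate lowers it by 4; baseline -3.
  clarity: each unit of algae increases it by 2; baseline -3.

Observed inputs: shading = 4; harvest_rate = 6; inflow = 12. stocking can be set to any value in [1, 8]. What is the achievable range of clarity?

-153 to -69

Substituting into the turbidity equation gives turbidity = -3*stocking + 19.
Substituting into the algae equation gives algae = 6*stocking - 81.
Substituting into the clarity equation gives clarity = 12*stocking - 165.
Linear in stocking, so extremes are at the endpoints: stocking = 1 gives clarity = -153; stocking = 8 gives clarity = -69.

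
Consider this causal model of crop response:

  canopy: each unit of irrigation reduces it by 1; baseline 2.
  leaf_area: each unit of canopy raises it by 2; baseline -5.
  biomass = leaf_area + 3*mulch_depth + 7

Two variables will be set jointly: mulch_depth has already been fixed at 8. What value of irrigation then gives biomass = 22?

irrigation = 4

With mulch_depth held at 8:
Substituting into the leaf_area equation gives leaf_area = -2*irrigation - 1.
Substituting into the biomass equation gives biomass = -2*irrigation + 30.
Solve -2*irrigation + 30 = 22: irrigation = (22 - 30) / -2 = 4.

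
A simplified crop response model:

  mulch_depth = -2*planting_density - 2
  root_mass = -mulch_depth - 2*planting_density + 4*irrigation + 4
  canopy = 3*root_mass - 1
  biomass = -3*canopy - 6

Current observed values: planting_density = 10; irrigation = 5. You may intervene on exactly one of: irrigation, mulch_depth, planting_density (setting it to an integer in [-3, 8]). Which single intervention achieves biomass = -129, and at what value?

Intervening on irrigation: with other inputs at their observed values, biomass = -36*irrigation - 57. Solving for -129 gives irrigation = 2, within [-3, 8].
Intervening on mulch_depth: biomass = 9*mulch_depth - 39. Reaching -129 requires mulch_depth = -10, outside [-3, 8].
Intervening on planting_density: the paths from planting_density to biomass cancel (net effect zero), leaving biomass = -237; -129 is unreachable this way.

set irrigation = 2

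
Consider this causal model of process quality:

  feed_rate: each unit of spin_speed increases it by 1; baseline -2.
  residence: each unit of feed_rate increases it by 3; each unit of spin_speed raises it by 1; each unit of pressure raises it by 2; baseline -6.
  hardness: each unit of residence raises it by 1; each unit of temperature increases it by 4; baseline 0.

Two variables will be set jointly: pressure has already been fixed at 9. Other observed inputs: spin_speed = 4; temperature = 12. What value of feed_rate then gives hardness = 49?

feed_rate = -5

With pressure held at 9:
Intervening on feed_rate fixes its value directly, overriding its dependence on spin_speed.
Substituting into the residence equation gives residence = 3*feed_rate + 16.
This gives hardness = 3*feed_rate + 64.
Solve 3*feed_rate + 64 = 49: feed_rate = (49 - 64) / 3 = -5.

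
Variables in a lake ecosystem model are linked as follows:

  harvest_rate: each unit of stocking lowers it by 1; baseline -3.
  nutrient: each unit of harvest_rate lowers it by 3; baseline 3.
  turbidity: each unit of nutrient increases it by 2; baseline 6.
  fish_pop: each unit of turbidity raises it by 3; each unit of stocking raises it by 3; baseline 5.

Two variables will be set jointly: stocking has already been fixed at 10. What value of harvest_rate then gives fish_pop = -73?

harvest_rate = 8

With stocking held at 10:
Intervening on harvest_rate fixes its value directly, overriding its dependence on stocking.
Substituting into the turbidity equation gives turbidity = -6*harvest_rate + 12.
fish_pop becomes -18*harvest_rate + 71.
Solve -18*harvest_rate + 71 = -73: harvest_rate = (-73 - 71) / -18 = 8.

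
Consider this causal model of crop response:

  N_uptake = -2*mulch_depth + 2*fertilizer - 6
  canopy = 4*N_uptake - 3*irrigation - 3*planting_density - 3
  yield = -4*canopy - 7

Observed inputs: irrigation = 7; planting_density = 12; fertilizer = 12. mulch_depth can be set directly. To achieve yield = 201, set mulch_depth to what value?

Substituting into the N_uptake equation gives N_uptake = -2*mulch_depth + 18.
Substituting into the canopy equation gives canopy = -8*mulch_depth + 12.
This gives yield = 32*mulch_depth - 55.
Solve 32*mulch_depth - 55 = 201: mulch_depth = (201 + 55) / 32 = 8.

mulch_depth = 8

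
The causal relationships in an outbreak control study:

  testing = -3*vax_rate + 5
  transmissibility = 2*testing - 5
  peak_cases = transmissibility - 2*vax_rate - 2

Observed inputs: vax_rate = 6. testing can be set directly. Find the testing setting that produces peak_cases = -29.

Intervening on testing fixes its value directly, overriding its dependence on vax_rate.
Substituting into the peak_cases equation gives peak_cases = 2*testing - 19.
Solve 2*testing - 19 = -29: testing = (-29 + 19) / 2 = -5.

testing = -5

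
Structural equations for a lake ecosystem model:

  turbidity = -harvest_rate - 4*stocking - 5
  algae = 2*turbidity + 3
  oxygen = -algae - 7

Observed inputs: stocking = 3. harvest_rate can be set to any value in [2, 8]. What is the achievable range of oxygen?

Substituting into the turbidity equation gives turbidity = -harvest_rate - 17.
Substituting into the algae equation gives algae = -2*harvest_rate - 31.
oxygen becomes 2*harvest_rate + 24.
Linear in harvest_rate, so extremes are at the endpoints: harvest_rate = 2 gives oxygen = 28; harvest_rate = 8 gives oxygen = 40.

28 to 40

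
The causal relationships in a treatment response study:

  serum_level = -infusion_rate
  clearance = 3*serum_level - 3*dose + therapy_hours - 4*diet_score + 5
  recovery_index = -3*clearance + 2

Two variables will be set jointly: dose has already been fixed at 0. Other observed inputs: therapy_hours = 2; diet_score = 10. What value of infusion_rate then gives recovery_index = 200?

infusion_rate = 11

With dose held at 0:
Substituting into the clearance equation gives clearance = -3*infusion_rate - 33.
Substituting into the recovery_index equation gives recovery_index = 9*infusion_rate + 101.
Solve 9*infusion_rate + 101 = 200: infusion_rate = (200 - 101) / 9 = 11.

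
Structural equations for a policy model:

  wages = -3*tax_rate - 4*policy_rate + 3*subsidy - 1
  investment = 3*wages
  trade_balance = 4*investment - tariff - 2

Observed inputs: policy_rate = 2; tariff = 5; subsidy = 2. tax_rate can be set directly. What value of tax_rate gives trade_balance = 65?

Substituting into the wages equation gives wages = -3*tax_rate - 3.
Substituting into the investment equation gives investment = -9*tax_rate - 9.
Substituting into the trade_balance equation gives trade_balance = -36*tax_rate - 43.
Solve -36*tax_rate - 43 = 65: tax_rate = (65 + 43) / -36 = -3.

tax_rate = -3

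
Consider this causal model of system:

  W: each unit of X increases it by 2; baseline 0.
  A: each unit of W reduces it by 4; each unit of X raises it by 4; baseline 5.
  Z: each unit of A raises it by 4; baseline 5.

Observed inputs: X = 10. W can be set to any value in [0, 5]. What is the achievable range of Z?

Intervening on W fixes its value directly, overriding its dependence on X.
Substituting into the A equation gives A = -4*W + 45.
This gives Z = -16*W + 185.
Linear in W, so extremes are at the endpoints: W = 0 gives Z = 185; W = 5 gives Z = 105.

105 to 185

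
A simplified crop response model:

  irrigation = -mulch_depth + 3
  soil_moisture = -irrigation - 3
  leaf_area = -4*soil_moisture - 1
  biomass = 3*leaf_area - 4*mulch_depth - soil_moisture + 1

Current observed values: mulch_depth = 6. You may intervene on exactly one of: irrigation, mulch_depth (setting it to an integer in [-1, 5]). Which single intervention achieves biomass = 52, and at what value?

Intervening on irrigation: with other inputs at their observed values, biomass = 13*irrigation + 13. Solving for 52 gives irrigation = 3, within [-1, 5].
Intervening on mulch_depth: biomass = -17*mulch_depth + 76. Reaching 52 requires mulch_depth = 24/17, not an integer.

set irrigation = 3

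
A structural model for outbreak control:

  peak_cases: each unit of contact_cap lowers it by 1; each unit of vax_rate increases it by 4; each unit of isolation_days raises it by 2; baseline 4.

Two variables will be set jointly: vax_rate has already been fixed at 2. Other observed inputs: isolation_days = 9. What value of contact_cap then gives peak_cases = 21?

With vax_rate held at 2:
Substituting into the peak_cases equation gives peak_cases = -contact_cap + 30.
Solve -contact_cap + 30 = 21: contact_cap = (21 - 30) / -1 = 9.

contact_cap = 9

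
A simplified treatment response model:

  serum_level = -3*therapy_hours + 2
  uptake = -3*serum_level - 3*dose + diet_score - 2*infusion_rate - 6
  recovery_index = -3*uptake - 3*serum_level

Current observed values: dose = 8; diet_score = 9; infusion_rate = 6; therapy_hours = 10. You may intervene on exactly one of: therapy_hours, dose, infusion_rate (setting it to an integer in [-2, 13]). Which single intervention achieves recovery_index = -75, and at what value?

set infusion_rate = 5

Intervening on therapy_hours: recovery_index = -18*therapy_hours + 111. Reaching -75 requires therapy_hours = 31/3, not an integer.
Intervening on dose: recovery_index = 9*dose - 141. Reaching -75 requires dose = 22/3, not an integer.
Intervening on infusion_rate: with other inputs at their observed values, recovery_index = 6*infusion_rate - 105. Solving for -75 gives infusion_rate = 5, within [-2, 13].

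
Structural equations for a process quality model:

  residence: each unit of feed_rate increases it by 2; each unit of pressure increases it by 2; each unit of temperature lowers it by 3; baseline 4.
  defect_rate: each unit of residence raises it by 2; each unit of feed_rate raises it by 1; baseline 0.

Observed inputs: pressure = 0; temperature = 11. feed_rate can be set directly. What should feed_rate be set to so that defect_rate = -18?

Substituting into the residence equation gives residence = 2*feed_rate - 29.
defect_rate becomes 5*feed_rate - 58.
Solve 5*feed_rate - 58 = -18: feed_rate = (-18 + 58) / 5 = 8.

feed_rate = 8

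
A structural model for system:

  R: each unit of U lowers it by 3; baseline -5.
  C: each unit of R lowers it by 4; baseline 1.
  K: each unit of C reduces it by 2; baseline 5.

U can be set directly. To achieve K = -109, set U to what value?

U = 3

Substituting into the C equation gives C = 12*U + 21.
This gives K = -24*U - 37.
Solve -24*U - 37 = -109: U = (-109 + 37) / -24 = 3.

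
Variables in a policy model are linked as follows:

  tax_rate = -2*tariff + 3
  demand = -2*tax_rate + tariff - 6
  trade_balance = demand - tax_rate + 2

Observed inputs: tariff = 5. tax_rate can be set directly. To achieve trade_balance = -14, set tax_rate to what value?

Intervening on tax_rate fixes its value directly, overriding its dependence on tariff.
Substituting into the demand equation gives demand = -2*tax_rate - 1.
So trade_balance = -3*tax_rate + 1.
Solve -3*tax_rate + 1 = -14: tax_rate = (-14 - 1) / -3 = 5.

tax_rate = 5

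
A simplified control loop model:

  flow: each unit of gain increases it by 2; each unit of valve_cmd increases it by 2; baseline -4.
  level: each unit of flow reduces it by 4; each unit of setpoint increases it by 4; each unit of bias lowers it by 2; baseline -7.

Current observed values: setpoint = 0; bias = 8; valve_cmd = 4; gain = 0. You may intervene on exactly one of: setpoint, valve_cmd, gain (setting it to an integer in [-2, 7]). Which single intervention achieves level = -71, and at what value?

Intervening on setpoint: level = 4*setpoint - 39. Reaching -71 requires setpoint = -8, outside [-2, 7].
Intervening on valve_cmd: level = -8*valve_cmd - 7. Reaching -71 requires valve_cmd = 8, outside [-2, 7].
Intervening on gain: with other inputs at their observed values, level = -8*gain - 39. Solving for -71 gives gain = 4, within [-2, 7].

set gain = 4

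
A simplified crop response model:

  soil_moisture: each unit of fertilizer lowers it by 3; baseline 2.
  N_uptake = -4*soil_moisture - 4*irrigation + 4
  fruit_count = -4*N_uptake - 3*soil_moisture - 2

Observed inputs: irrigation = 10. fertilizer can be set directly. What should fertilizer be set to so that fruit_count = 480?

Substituting into the N_uptake equation gives N_uptake = 12*fertilizer - 44.
fruit_count becomes -39*fertilizer + 168.
Solve -39*fertilizer + 168 = 480: fertilizer = (480 - 168) / -39 = -8.

fertilizer = -8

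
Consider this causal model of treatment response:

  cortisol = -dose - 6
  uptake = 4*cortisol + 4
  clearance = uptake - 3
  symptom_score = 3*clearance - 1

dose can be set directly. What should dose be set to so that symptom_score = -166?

Substituting into the uptake equation gives uptake = -4*dose - 20.
Substituting into the clearance equation gives clearance = -4*dose - 23.
symptom_score becomes -12*dose - 70.
Solve -12*dose - 70 = -166: dose = (-166 + 70) / -12 = 8.

dose = 8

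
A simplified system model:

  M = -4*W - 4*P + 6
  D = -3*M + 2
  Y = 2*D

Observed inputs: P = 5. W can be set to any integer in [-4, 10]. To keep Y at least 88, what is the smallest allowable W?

W = 0

Substituting into the M equation gives M = -4*W - 14.
Substituting into the D equation gives D = 12*W + 44.
So Y = 24*W + 88.
Require 24*W + 88 ≥ 88, so W ≥ 0.
The smallest integer in [-4, 10] satisfying this is 0.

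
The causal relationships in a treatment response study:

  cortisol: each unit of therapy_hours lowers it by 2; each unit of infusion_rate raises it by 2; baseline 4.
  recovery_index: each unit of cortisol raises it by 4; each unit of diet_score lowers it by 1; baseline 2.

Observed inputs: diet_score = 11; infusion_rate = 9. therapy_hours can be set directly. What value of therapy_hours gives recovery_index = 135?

Substituting into the cortisol equation gives cortisol = -2*therapy_hours + 22.
So recovery_index = -8*therapy_hours + 79.
Solve -8*therapy_hours + 79 = 135: therapy_hours = (135 - 79) / -8 = -7.

therapy_hours = -7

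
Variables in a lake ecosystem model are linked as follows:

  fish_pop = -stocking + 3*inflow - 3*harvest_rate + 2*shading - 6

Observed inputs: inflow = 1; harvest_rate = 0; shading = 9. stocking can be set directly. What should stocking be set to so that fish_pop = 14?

stocking = 1

Substituting into the fish_pop equation gives fish_pop = -stocking + 15.
Solve -stocking + 15 = 14: stocking = (14 - 15) / -1 = 1.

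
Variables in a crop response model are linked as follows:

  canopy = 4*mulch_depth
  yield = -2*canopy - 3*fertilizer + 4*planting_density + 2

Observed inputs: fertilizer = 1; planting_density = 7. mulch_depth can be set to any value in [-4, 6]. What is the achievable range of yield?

Substituting into the yield equation gives yield = -8*mulch_depth + 27.
Linear in mulch_depth, so extremes are at the endpoints: mulch_depth = -4 gives yield = 59; mulch_depth = 6 gives yield = -21.

-21 to 59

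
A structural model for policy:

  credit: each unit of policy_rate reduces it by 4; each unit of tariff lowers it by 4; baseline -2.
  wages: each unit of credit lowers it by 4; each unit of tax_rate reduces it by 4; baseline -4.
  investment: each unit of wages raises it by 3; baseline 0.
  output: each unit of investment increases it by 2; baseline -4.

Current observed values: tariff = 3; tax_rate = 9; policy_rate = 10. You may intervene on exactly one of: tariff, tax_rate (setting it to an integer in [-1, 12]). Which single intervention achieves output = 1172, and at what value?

Intervening on tariff: output = 96*tariff + 764. Reaching 1172 requires tariff = 17/4, not an integer.
Intervening on tax_rate: with other inputs at their observed values, output = -24*tax_rate + 1268. Solving for 1172 gives tax_rate = 4, within [-1, 12].

set tax_rate = 4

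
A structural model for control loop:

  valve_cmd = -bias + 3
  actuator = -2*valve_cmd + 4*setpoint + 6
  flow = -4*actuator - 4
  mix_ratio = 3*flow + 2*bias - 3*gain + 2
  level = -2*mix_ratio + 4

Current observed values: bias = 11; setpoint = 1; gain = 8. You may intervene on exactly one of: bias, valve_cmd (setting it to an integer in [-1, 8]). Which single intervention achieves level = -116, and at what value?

Intervening on bias: level = 44*bias + 168. Reaching -116 requires bias = -71/11, not an integer.
Intervening on valve_cmd: with other inputs at their observed values, level = -48*valve_cmd + 268. Solving for -116 gives valve_cmd = 8, within [-1, 8].

set valve_cmd = 8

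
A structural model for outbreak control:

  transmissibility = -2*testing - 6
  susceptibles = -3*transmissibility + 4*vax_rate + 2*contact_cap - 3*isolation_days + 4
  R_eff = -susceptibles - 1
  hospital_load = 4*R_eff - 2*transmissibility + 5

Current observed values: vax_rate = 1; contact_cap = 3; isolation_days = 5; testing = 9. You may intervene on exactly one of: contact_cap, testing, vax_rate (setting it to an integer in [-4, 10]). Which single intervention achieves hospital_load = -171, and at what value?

set vax_rate = -3

Intervening on contact_cap: hospital_load = -8*contact_cap - 211. Reaching -171 requires contact_cap = -5, outside [-4, 10].
Intervening on testing: hospital_load = -20*testing - 55. Reaching -171 requires testing = 29/5, not an integer.
Intervening on vax_rate: with other inputs at their observed values, hospital_load = -16*vax_rate - 219. Solving for -171 gives vax_rate = -3, within [-4, 10].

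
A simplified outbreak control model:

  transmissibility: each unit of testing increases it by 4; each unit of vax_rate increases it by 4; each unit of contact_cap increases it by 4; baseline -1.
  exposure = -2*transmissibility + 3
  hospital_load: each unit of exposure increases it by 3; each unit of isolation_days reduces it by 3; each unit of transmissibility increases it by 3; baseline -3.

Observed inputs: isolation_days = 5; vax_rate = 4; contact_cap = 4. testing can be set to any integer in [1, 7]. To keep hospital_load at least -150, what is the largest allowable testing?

testing = 4

Substituting into the transmissibility equation gives transmissibility = 4*testing + 31.
So exposure = -8*testing - 59.
So hospital_load = -12*testing - 102.
Require -12*testing - 102 ≥ -150, so testing ≤ 4.
The largest integer in [1, 7] satisfying this is 4.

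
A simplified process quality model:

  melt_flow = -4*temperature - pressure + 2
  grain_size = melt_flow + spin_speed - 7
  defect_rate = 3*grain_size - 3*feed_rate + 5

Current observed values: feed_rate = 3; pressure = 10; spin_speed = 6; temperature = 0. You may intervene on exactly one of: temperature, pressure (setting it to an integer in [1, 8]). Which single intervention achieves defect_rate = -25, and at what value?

set pressure = 8

Intervening on temperature: defect_rate = -12*temperature - 31. Reaching -25 requires temperature = -1/2, not an integer.
Intervening on pressure: with other inputs at their observed values, defect_rate = -3*pressure - 1. Solving for -25 gives pressure = 8, within [1, 8].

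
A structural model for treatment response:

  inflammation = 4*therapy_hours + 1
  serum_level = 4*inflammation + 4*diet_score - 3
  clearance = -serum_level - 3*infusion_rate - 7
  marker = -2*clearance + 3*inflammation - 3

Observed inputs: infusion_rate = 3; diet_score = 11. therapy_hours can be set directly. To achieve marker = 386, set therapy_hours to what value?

therapy_hours = 6

Substituting into the serum_level equation gives serum_level = 16*therapy_hours + 45.
So clearance = -16*therapy_hours - 61.
So marker = 44*therapy_hours + 122.
Solve 44*therapy_hours + 122 = 386: therapy_hours = (386 - 122) / 44 = 6.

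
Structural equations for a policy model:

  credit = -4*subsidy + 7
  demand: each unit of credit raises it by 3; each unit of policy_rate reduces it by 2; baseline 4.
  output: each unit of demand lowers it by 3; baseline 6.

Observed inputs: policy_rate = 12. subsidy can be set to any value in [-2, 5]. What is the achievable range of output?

-69 to 183

Substituting into the demand equation gives demand = -12*subsidy + 1.
Substituting into the output equation gives output = 36*subsidy + 3.
Linear in subsidy, so extremes are at the endpoints: subsidy = -2 gives output = -69; subsidy = 5 gives output = 183.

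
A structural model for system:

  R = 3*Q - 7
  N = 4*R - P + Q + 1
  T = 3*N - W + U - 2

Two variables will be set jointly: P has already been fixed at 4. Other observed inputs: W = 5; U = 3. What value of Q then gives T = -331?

With P held at 4:
Substituting into the N equation gives N = 13*Q - 31.
Substituting into the T equation gives T = 39*Q - 97.
Solve 39*Q - 97 = -331: Q = (-331 + 97) / 39 = -6.

Q = -6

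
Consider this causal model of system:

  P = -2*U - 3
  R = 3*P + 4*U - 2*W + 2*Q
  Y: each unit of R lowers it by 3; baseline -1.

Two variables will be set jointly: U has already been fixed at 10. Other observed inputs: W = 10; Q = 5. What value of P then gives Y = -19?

With U held at 10:
Intervening on P fixes its value directly, overriding its dependence on U.
Substituting into the R equation gives R = 3*P + 30.
Substituting into the Y equation gives Y = -9*P - 91.
Solve -9*P - 91 = -19: P = (-19 + 91) / -9 = -8.

P = -8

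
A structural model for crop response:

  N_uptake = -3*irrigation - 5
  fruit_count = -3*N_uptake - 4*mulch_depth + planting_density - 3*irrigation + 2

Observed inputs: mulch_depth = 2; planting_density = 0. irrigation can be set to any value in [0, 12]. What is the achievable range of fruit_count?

9 to 81

Substituting into the fruit_count equation gives fruit_count = 6*irrigation + 9.
Linear in irrigation, so extremes are at the endpoints: irrigation = 0 gives fruit_count = 9; irrigation = 12 gives fruit_count = 81.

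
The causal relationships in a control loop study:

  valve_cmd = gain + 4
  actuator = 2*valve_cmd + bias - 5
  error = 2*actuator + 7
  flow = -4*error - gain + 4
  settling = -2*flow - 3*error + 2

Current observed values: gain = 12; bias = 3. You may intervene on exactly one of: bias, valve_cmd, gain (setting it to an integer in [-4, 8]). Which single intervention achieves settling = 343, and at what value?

Intervening on bias: with other inputs at their observed values, settling = 10*bias + 323. Solving for 343 gives bias = 2, within [-4, 8].
Intervening on valve_cmd: settling = 20*valve_cmd + 33. Reaching 343 requires valve_cmd = 31/2, not an integer.
Intervening on gain: settling = 22*gain + 89. Reaching 343 requires gain = 127/11, not an integer.

set bias = 2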